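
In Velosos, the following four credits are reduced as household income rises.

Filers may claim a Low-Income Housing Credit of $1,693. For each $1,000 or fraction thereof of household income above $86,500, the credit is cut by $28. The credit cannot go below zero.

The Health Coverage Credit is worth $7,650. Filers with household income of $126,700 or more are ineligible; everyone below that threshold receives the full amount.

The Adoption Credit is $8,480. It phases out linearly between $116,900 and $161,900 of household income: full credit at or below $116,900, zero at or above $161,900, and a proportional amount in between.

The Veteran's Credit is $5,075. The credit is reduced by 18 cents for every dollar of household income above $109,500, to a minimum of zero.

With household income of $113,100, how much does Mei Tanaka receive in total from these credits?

Low-Income Housing Credit: income exceeds $86,500 by $26,600, which is 27 full-or-partial $1,000 increments; reduction = 27 × $28 = $756, leaving $937.
Health Coverage Credit: $113,100 is below the $126,700 cutoff, so the full $7,650 applies.
Adoption Credit: $113,100 is at or below the $116,900 threshold, so the full $8,480 applies.
Veteran's Credit: 18% of the $3,600 excess over $109,500 is $648; credit = $5,075 − $648 = $4,427.
Total: $937 + $7,650 + $8,480 + $4,427 = $21,494.

$21,494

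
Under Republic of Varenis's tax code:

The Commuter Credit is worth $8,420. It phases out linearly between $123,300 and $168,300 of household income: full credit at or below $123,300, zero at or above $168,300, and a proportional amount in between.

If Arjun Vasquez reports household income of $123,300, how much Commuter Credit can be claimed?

Commuter Credit: $123,300 is at or below the $123,300 threshold, so the full $8,420 applies.

$8,420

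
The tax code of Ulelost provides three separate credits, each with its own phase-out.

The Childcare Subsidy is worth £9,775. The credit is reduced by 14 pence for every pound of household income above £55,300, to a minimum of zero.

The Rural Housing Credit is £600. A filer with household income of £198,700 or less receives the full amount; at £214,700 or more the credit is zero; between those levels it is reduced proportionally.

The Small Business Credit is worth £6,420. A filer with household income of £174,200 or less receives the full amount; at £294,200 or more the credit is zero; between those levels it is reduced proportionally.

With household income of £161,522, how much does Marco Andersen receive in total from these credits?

Childcare Subsidy: 14% of the £106,222 excess over £55,300 is £14,871.08 ≥ base, so the credit is £0.
Rural Housing Credit: £161,522 is at or below the £198,700 threshold, so the full £600 applies.
Small Business Credit: £161,522 is at or below the £174,200 threshold, so the full £6,420 applies.
Total: £0 + £600 + £6,420 = £7,020.

£7,020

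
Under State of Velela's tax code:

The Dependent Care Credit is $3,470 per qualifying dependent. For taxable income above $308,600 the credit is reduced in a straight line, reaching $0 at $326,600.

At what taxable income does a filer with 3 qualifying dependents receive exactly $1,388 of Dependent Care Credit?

$324,200

Full credit = 3 × $3,470 = $10,410.
$1,388 is 1,388/10,410 of the full $10,410, so 9,022/10,410 of the $18,000 range has been used: income = $308,600 + $18,000 × 9,022/10,410 = $324,200.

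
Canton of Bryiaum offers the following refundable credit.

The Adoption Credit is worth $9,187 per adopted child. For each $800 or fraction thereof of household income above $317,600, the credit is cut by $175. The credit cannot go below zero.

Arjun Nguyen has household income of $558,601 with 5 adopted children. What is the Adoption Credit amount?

Adoption Credit: base = 5 × $9,187 = $45,935. income exceeds $317,600 by $241,001 → 302 increments × $175 = $52,850 ≥ base, so the credit is $0.

$0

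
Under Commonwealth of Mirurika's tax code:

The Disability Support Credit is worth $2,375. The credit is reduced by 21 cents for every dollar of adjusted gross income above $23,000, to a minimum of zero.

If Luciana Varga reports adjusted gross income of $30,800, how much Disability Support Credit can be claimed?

Disability Support Credit: 21% of the $7,800 excess over $23,000 is $1,638; credit = $2,375 − $1,638 = $737.

$737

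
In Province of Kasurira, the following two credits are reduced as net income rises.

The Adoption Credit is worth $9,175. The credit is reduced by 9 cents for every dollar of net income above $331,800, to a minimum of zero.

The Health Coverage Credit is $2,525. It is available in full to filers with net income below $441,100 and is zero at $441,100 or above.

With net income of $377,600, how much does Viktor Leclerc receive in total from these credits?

$7,578

Adoption Credit: 9% of the $45,800 excess over $331,800 is $4,122; credit = $9,175 − $4,122 = $5,053.
Health Coverage Credit: $377,600 is below the $441,100 cutoff, so the full $2,525 applies.
Total: $5,053 + $2,525 = $7,578.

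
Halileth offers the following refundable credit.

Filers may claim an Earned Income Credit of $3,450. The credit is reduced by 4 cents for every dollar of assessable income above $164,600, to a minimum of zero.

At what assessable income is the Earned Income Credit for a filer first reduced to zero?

$250,850

The credit falls by 4% of each dollar above $164,600, so it reaches zero when the excess is $3,450 / 4% = $86,250: income = $164,600 + $86,250 = $250,850.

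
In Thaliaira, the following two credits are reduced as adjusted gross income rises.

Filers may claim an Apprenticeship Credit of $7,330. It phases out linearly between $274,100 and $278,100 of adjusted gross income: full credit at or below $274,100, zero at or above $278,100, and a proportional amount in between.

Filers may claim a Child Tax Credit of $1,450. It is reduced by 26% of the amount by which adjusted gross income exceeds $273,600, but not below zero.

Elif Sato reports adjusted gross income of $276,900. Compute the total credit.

Apprenticeship Credit: $276,900 is $2,800 into a $4,000 phase-out range, leaving 1,200/4,000 of the credit: $7,330 × 1,200/4,000 = $2,199.
Child Tax Credit: 26% of the $3,300 excess over $273,600 is $858; credit = $1,450 − $858 = $592.
Total: $2,199 + $592 = $2,791.

$2,791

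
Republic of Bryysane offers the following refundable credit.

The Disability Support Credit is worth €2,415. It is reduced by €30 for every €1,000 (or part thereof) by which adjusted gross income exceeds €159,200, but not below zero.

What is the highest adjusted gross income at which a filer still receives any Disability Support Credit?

After 80 increments the reduction is 80 × €30 = €2,400, leaving €15; one more increment wipes it out. Increment 80 ends at excess 80 × €1,000 = €80,000, so the highest qualifying income is €159,200 + €80,000 = €239,200.

€239,200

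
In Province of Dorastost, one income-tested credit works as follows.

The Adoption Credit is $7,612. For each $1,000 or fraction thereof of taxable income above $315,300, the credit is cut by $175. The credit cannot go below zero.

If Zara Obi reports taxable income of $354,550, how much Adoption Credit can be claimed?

Adoption Credit: income exceeds $315,300 by $39,250, which is 40 full-or-partial $1,000 increments; reduction = 40 × $175 = $7,000, leaving $612.

$612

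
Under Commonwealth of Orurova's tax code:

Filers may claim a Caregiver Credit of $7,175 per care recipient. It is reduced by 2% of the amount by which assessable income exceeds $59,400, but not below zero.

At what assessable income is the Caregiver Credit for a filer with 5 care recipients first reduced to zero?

Full credit = 5 × $7,175 = $35,875.
The credit falls by 2% of each dollar above $59,400, so it reaches zero when the excess is $35,875 / 2% = $1,793,750: income = $59,400 + $1,793,750 = $1,853,150.

$1,853,150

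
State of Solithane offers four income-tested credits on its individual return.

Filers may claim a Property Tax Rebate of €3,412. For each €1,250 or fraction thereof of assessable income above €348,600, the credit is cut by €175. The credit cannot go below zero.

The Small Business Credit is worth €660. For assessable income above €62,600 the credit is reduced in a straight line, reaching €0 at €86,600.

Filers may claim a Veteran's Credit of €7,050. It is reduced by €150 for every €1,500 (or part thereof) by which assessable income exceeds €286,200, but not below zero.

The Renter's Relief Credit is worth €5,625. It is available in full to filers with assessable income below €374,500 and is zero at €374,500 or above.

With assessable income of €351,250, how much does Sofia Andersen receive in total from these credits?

€8,962

Property Tax Rebate: income exceeds €348,600 by €2,650, which is 3 full-or-partial €1,250 increments; reduction = 3 × €175 = €525, leaving €2,887.
Small Business Credit: €351,250 is at or above €86,600, so the credit is €0.
Veteran's Credit: income exceeds €286,200 by €65,050, which is 44 full-or-partial €1,500 increments; reduction = 44 × €150 = €6,600, leaving €450.
Renter's Relief Credit: €351,250 is below the €374,500 cutoff, so the full €5,625 applies.
Total: €2,887 + €0 + €450 + €5,625 = €8,962.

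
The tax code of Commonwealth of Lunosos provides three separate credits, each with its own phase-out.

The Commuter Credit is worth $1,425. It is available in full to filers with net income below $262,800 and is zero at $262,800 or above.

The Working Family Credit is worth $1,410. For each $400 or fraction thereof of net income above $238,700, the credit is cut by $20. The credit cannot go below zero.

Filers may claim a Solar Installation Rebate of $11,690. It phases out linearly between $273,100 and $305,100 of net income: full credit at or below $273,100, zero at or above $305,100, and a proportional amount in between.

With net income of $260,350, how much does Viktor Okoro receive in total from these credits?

Commuter Credit: $260,350 is below the $262,800 cutoff, so the full $1,425 applies.
Working Family Credit: income exceeds $238,700 by $21,650, which is 55 full-or-partial $400 increments; reduction = 55 × $20 = $1,100, leaving $310.
Solar Installation Rebate: $260,350 is at or below the $273,100 threshold, so the full $11,690 applies.
Total: $1,425 + $310 + $11,690 = $13,425.

$13,425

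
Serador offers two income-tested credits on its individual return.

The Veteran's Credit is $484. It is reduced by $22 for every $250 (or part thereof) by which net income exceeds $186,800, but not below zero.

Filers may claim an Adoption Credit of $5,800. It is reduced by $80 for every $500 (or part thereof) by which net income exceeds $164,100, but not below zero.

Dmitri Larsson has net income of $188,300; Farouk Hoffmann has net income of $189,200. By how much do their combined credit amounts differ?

$248

Dmitri ($188,300): Veteran's Credit: income exceeds $186,800 by $1,500, which is 6 full-or-partial $250 increments; reduction = 6 × $22 = $132, leaving $352. Adoption Credit: income exceeds $164,100 by $24,200, which is 49 full-or-partial $500 increments; reduction = 49 × $80 = $3,920, leaving $1,880. total $352 + $1,880 = $2,232
Farouk ($189,200): Veteran's Credit: income exceeds $186,800 by $2,400, which is 10 full-or-partial $250 increments; reduction = 10 × $22 = $220, leaving $264. Adoption Credit: income exceeds $164,100 by $25,100, which is 51 full-or-partial $500 increments; reduction = 51 × $80 = $4,080, leaving $1,720. total $264 + $1,720 = $1,984
Difference: |$2,232 − $1,984| = $248.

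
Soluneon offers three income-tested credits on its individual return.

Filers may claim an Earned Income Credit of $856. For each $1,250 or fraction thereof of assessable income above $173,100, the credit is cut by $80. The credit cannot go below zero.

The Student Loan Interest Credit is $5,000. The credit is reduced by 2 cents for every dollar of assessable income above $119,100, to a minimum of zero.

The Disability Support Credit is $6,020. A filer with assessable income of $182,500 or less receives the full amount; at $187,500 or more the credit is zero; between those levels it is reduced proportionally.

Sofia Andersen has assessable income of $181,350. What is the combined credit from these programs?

$10,071

Earned Income Credit: income exceeds $173,100 by $8,250, which is 7 full-or-partial $1,250 increments; reduction = 7 × $80 = $560, leaving $296.
Student Loan Interest Credit: 2% of the $62,250 excess over $119,100 is $1,245; credit = $5,000 − $1,245 = $3,755.
Disability Support Credit: $181,350 is at or below the $182,500 threshold, so the full $6,020 applies.
Total: $296 + $3,755 + $6,020 = $10,071.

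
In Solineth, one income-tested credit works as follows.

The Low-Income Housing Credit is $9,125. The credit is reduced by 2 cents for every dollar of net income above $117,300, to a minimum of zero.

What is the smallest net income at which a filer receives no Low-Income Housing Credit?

The credit falls by 2% of each dollar above $117,300, so it reaches zero when the excess is $9,125 / 2% = $456,250: income = $117,300 + $456,250 = $573,550.

$573,550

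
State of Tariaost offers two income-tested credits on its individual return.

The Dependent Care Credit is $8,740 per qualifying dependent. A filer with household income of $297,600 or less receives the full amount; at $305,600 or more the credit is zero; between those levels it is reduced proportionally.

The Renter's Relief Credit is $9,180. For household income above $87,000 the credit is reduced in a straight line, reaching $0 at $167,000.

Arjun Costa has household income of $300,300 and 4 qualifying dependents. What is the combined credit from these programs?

Dependent Care Credit: base = 4 × $8,740 = $34,960. $300,300 is $2,700 into a $8,000 phase-out range, leaving 5,300/8,000 of the credit: $34,960 × 5,300/8,000 = $23,161.
Renter's Relief Credit: $300,300 is at or above $167,000, so the credit is $0.
Total: $23,161 + $0 = $23,161.

$23,161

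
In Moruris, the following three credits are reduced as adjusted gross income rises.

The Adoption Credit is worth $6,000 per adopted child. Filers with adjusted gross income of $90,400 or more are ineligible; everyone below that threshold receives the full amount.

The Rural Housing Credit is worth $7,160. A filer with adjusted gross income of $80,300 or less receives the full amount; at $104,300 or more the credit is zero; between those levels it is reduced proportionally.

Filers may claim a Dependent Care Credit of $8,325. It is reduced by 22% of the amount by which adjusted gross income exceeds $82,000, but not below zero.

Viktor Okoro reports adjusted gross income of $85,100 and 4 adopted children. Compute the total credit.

Adoption Credit: base = 4 × $6,000 = $24,000. $85,100 is below the $90,400 cutoff, so the full $24,000 applies.
Rural Housing Credit: $85,100 is $4,800 into a $24,000 phase-out range, leaving 19,200/24,000 of the credit: $7,160 × 19,200/24,000 = $5,728.
Dependent Care Credit: 22% of the $3,100 excess over $82,000 is $682; credit = $8,325 − $682 = $7,643.
Total: $24,000 + $5,728 + $7,643 = $37,371.

$37,371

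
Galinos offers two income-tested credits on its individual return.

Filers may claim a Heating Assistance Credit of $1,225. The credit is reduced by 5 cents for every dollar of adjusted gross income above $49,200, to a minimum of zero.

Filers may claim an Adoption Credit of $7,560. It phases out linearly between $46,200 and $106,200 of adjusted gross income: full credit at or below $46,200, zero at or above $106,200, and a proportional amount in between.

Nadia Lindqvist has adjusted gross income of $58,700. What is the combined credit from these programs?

$6,735

Heating Assistance Credit: 5% of the $9,500 excess over $49,200 is $475; credit = $1,225 − $475 = $750.
Adoption Credit: $58,700 is $12,500 into a $60,000 phase-out range, leaving 47,500/60,000 of the credit: $7,560 × 47,500/60,000 = $5,985.
Total: $750 + $5,985 = $6,735.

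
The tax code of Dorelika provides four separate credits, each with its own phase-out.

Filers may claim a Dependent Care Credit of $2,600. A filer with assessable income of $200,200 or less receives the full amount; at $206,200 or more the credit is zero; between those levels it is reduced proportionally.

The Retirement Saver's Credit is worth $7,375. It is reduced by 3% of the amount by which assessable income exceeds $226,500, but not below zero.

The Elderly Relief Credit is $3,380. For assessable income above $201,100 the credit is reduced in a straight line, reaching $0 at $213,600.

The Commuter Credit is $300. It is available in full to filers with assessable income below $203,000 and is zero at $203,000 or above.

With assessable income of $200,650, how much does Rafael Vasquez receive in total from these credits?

Dependent Care Credit: $200,650 is $450 into a $6,000 phase-out range, leaving 5,550/6,000 of the credit: $2,600 × 5,550/6,000 = $2,405.
Retirement Saver's Credit: $200,650 is at or below the $226,500 threshold, so the full $7,375 applies.
Elderly Relief Credit: $200,650 is at or below the $201,100 threshold, so the full $3,380 applies.
Commuter Credit: $200,650 is below the $203,000 cutoff, so the full $300 applies.
Total: $2,405 + $7,375 + $3,380 + $300 = $13,460.

$13,460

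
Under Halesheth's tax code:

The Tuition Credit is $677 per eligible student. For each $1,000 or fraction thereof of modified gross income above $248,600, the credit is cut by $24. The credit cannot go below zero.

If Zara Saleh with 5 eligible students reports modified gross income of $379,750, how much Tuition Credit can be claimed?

Tuition Credit: base = 5 × $677 = $3,385. income exceeds $248,600 by $131,150, which is 132 full-or-partial $1,000 increments; reduction = 132 × $24 = $3,168, leaving $217.

$217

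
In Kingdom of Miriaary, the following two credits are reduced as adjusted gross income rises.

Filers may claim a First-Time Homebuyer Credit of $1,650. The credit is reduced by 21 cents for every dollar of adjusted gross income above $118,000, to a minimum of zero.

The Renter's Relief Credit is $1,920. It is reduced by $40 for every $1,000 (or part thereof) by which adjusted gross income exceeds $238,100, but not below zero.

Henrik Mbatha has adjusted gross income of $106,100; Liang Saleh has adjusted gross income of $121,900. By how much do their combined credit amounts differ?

$819

Henrik ($106,100): First-Time Homebuyer Credit: $106,100 is at or below the $118,000 threshold, so the full $1,650 applies. Renter's Relief Credit: $106,100 is at or below the $238,100 threshold, so the full $1,920 applies. total $1,650 + $1,920 = $3,570
Liang ($121,900): First-Time Homebuyer Credit: 21% of the $3,900 excess over $118,000 is $819; credit = $1,650 − $819 = $831. Renter's Relief Credit: $121,900 is at or below the $238,100 threshold, so the full $1,920 applies. total $831 + $1,920 = $2,751
Difference: |$3,570 − $2,751| = $819.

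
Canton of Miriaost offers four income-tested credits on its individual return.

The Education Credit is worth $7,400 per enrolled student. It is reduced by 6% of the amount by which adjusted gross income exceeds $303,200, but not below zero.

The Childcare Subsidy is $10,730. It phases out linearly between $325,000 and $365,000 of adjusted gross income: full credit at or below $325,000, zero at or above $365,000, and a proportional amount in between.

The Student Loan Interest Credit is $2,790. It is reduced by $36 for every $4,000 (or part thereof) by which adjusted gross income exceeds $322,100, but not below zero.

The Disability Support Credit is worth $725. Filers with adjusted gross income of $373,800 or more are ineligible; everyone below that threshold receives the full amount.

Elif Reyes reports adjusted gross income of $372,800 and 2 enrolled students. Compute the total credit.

Education Credit: base = 2 × $7,400 = $14,800. 6% of the $69,600 excess over $303,200 is $4,176; credit = $14,800 − $4,176 = $10,624.
Childcare Subsidy: $372,800 is at or above $365,000, so the credit is $0.
Student Loan Interest Credit: income exceeds $322,100 by $50,700, which is 13 full-or-partial $4,000 increments; reduction = 13 × $36 = $468, leaving $2,322.
Disability Support Credit: $372,800 is below the $373,800 cutoff, so the full $725 applies.
Total: $10,624 + $0 + $2,322 + $725 = $13,671.

$13,671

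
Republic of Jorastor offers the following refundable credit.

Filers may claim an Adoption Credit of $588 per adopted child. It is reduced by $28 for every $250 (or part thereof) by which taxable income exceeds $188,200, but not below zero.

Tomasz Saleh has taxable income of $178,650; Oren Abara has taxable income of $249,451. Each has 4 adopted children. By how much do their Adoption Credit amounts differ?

$2,352

Tomasz ($178,650): Adoption Credit: base = 4 × $588 = $2,352. $178,650 is at or below the $188,200 threshold, so the full $2,352 applies.
Oren ($249,451): Adoption Credit: base = 4 × $588 = $2,352. income exceeds $188,200 by $61,251 → 246 increments × $28 = $6,888 ≥ base, so the credit is $0.
Difference: |$2,352 − $0| = $2,352.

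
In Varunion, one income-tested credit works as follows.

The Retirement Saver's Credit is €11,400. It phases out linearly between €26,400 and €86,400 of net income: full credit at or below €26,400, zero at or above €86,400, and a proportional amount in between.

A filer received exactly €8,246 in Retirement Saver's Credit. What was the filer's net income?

€8,246 is 8,246/11,400 of the full €11,400, so 3,154/11,400 of the €60,000 range has been used: income = €26,400 + €60,000 × 3,154/11,400 = €43,000.

€43,000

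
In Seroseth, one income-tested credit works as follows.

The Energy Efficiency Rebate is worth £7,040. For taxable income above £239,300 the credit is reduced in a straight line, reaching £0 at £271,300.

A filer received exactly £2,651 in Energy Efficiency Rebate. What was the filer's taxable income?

£2,651 is 2,651/7,040 of the full £7,040, so 4,389/7,040 of the £32,000 range has been used: income = £239,300 + £32,000 × 4,389/7,040 = £259,250.

£259,250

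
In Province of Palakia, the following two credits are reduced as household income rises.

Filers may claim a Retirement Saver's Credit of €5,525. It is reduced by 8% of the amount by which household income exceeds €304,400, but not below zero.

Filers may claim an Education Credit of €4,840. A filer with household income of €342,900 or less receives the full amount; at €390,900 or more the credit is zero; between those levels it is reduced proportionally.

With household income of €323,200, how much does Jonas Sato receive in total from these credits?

Retirement Saver's Credit: 8% of the €18,800 excess over €304,400 is €1,504; credit = €5,525 − €1,504 = €4,021.
Education Credit: €323,200 is at or below the €342,900 threshold, so the full €4,840 applies.
Total: €4,021 + €4,840 = €8,861.

€8,861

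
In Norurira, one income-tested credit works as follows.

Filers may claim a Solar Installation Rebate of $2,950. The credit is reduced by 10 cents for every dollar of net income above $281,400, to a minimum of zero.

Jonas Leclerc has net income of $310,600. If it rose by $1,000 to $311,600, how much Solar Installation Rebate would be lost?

At $310,600 — 10% of the $29,200 excess over $281,400 is $2,920; credit = $2,950 − $2,920 = $30.
At $311,600 — 10% of the $30,200 excess over $281,400 is $3,020 ≥ base, so the credit is $0.
Lost: $30 − $0 = $30.

$30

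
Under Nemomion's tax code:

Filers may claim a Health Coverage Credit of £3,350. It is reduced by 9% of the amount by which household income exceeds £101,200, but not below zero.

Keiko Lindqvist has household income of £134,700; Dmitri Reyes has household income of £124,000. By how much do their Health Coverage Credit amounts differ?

£963

Keiko (£134,700): Health Coverage Credit: 9% of the £33,500 excess over £101,200 is £3,015; credit = £3,350 − £3,015 = £335.
Dmitri (£124,000): Health Coverage Credit: 9% of the £22,800 excess over £101,200 is £2,052; credit = £3,350 − £2,052 = £1,298.
Difference: |£335 − £1,298| = £963.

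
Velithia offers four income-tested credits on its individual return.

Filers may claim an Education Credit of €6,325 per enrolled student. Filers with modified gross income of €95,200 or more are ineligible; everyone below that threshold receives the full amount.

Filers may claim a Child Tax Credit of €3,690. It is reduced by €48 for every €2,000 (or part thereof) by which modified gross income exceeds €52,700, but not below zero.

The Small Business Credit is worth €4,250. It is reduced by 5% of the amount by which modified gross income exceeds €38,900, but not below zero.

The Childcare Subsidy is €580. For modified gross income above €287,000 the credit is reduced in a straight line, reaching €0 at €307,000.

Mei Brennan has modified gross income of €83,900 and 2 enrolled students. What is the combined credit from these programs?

Education Credit: base = 2 × €6,325 = €12,650. €83,900 is below the €95,200 cutoff, so the full €12,650 applies.
Child Tax Credit: income exceeds €52,700 by €31,200, which is 16 full-or-partial €2,000 increments; reduction = 16 × €48 = €768, leaving €2,922.
Small Business Credit: 5% of the €45,000 excess over €38,900 is €2,250; credit = €4,250 − €2,250 = €2,000.
Childcare Subsidy: €83,900 is at or below the €287,000 threshold, so the full €580 applies.
Total: €12,650 + €2,922 + €2,000 + €580 = €18,152.

€18,152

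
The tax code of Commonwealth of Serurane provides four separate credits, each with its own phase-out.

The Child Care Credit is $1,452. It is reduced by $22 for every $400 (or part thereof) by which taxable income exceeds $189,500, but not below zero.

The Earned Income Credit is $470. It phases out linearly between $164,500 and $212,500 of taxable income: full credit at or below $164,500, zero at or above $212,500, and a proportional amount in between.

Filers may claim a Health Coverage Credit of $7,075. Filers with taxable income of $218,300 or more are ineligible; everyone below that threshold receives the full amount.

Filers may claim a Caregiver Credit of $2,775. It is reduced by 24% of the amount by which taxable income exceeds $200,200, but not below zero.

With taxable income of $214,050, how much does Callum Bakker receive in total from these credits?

$7,163

Child Care Credit: income exceeds $189,500 by $24,550, which is 62 full-or-partial $400 increments; reduction = 62 × $22 = $1,364, leaving $88.
Earned Income Credit: $214,050 is at or above $212,500, so the credit is $0.
Health Coverage Credit: $214,050 is below the $218,300 cutoff, so the full $7,075 applies.
Caregiver Credit: 24% of the $13,850 excess over $200,200 is $3,324 ≥ base, so the credit is $0.
Total: $88 + $0 + $7,075 + $0 = $7,163.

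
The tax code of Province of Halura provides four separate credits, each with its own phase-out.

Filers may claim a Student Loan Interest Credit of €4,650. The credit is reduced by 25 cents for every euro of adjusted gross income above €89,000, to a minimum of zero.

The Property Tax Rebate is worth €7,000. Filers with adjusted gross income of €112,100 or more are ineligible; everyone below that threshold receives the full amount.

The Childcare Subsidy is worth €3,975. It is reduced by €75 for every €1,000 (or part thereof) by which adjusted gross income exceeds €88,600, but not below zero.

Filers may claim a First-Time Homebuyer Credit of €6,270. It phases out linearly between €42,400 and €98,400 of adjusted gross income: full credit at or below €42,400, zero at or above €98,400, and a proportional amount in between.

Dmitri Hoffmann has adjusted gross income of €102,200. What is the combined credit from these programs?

€11,275

Student Loan Interest Credit: 25% of the €13,200 excess over €89,000 is €3,300; credit = €4,650 − €3,300 = €1,350.
Property Tax Rebate: €102,200 is below the €112,100 cutoff, so the full €7,000 applies.
Childcare Subsidy: income exceeds €88,600 by €13,600, which is 14 full-or-partial €1,000 increments; reduction = 14 × €75 = €1,050, leaving €2,925.
First-Time Homebuyer Credit: €102,200 is at or above €98,400, so the credit is €0.
Total: €1,350 + €7,000 + €2,925 + €0 = €11,275.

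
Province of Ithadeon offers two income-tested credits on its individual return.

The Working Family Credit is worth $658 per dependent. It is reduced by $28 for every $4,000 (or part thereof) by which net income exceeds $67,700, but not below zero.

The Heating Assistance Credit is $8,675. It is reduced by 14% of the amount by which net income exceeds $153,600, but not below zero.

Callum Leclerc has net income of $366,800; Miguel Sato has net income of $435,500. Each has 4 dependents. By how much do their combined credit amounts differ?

$476

Callum ($366,800): Working Family Credit: base = 4 × $658 = $2,632. income exceeds $67,700 by $299,100, which is 75 full-or-partial $4,000 increments; reduction = 75 × $28 = $2,100, leaving $532. Heating Assistance Credit: 14% of the $213,200 excess over $153,600 is $29,848 ≥ base, so the credit is $0. total $532 + $0 = $532
Miguel ($435,500): Working Family Credit: base = 4 × $658 = $2,632. income exceeds $67,700 by $367,800, which is 92 full-or-partial $4,000 increments; reduction = 92 × $28 = $2,576, leaving $56. Heating Assistance Credit: 14% of the $281,900 excess over $153,600 is $39,466 ≥ base, so the credit is $0. total $56 + $0 = $56
Difference: |$532 − $56| = $476.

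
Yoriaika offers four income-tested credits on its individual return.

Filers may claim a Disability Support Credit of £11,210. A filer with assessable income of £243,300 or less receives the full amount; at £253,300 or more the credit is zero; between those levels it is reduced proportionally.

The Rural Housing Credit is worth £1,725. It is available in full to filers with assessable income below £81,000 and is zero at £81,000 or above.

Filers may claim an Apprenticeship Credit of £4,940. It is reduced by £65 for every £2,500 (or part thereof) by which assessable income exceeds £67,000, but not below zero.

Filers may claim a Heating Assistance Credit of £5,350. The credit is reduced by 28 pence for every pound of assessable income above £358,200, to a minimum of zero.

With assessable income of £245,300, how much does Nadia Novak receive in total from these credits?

Disability Support Credit: £245,300 is £2,000 into a £10,000 phase-out range, leaving 8,000/10,000 of the credit: £11,210 × 8,000/10,000 = £8,968.
Rural Housing Credit: £245,300 meets or exceeds the £81,000 cutoff, so the credit is £0.
Apprenticeship Credit: income exceeds £67,000 by £178,300, which is 72 full-or-partial £2,500 increments; reduction = 72 × £65 = £4,680, leaving £260.
Heating Assistance Credit: £245,300 is at or below the £358,200 threshold, so the full £5,350 applies.
Total: £8,968 + £0 + £260 + £5,350 = £14,578.

£14,578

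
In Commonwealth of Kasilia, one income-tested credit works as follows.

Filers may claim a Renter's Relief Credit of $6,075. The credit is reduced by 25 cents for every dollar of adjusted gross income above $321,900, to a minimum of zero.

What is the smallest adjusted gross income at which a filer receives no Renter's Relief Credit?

The credit falls by 25% of each dollar above $321,900, so it reaches zero when the excess is $6,075 / 25% = $24,300: income = $321,900 + $24,300 = $346,200.

$346,200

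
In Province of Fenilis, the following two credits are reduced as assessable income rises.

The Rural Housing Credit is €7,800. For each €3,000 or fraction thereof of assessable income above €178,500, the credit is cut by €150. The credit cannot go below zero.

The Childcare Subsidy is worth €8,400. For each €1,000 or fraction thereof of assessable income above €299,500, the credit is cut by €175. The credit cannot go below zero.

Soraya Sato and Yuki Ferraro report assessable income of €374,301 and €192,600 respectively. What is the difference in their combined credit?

€15,450

Soraya (€374,301): Rural Housing Credit: income exceeds €178,500 by €195,801 → 66 increments × €150 = €9,900 ≥ base, so the credit is €0. Childcare Subsidy: income exceeds €299,500 by €74,801 → 75 increments × €175 = €13,125 ≥ base, so the credit is €0. total €0 + €0 = €0
Yuki (€192,600): Rural Housing Credit: income exceeds €178,500 by €14,100, which is 5 full-or-partial €3,000 increments; reduction = 5 × €150 = €750, leaving €7,050. Childcare Subsidy: €192,600 is at or below the €299,500 threshold, so the full €8,400 applies. total €7,050 + €8,400 = €15,450
Difference: |€0 − €15,450| = €15,450.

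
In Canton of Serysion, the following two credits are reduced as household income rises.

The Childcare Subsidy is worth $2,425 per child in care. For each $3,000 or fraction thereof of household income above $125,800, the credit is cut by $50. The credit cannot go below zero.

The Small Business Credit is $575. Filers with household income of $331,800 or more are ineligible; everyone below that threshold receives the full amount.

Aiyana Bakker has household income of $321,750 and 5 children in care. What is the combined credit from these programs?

Childcare Subsidy: base = 5 × $2,425 = $12,125. income exceeds $125,800 by $195,950, which is 66 full-or-partial $3,000 increments; reduction = 66 × $50 = $3,300, leaving $8,825.
Small Business Credit: $321,750 is below the $331,800 cutoff, so the full $575 applies.
Total: $8,825 + $575 = $9,400.

$9,400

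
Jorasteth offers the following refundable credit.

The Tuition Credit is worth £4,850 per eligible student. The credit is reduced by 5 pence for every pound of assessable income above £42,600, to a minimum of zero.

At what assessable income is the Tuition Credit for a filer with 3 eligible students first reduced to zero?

Full credit = 3 × £4,850 = £14,550.
The credit falls by 5% of each pound above £42,600, so it reaches zero when the excess is £14,550 / 5% = £291,000: income = £42,600 + £291,000 = £333,600.

£333,600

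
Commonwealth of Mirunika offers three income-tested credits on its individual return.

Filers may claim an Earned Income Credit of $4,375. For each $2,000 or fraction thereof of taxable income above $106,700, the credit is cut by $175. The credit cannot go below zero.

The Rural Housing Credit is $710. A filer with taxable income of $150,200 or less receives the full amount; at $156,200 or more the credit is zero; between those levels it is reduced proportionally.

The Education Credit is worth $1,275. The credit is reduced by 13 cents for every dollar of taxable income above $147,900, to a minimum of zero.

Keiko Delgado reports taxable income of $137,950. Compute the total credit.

Earned Income Credit: income exceeds $106,700 by $31,250, which is 16 full-or-partial $2,000 increments; reduction = 16 × $175 = $2,800, leaving $1,575.
Rural Housing Credit: $137,950 is at or below the $150,200 threshold, so the full $710 applies.
Education Credit: $137,950 is at or below the $147,900 threshold, so the full $1,275 applies.
Total: $1,575 + $710 + $1,275 = $3,560.

$3,560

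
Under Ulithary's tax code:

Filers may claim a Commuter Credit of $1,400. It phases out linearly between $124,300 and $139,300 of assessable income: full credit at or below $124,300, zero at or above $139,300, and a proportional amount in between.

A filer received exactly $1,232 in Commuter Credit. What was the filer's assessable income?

$126,100

$1,232 is 1,232/1,400 of the full $1,400, so 168/1,400 of the $15,000 range has been used: income = $124,300 + $15,000 × 168/1,400 = $126,100.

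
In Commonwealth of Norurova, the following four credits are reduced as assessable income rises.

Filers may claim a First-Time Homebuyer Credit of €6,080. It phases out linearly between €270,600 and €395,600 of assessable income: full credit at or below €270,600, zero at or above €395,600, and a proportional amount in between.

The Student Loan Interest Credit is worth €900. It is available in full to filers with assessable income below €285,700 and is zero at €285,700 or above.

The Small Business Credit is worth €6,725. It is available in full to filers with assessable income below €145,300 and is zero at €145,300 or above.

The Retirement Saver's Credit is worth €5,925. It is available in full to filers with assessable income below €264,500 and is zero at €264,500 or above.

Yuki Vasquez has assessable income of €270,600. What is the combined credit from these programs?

First-Time Homebuyer Credit: €270,600 is at or below the €270,600 threshold, so the full €6,080 applies.
Student Loan Interest Credit: €270,600 is below the €285,700 cutoff, so the full €900 applies.
Small Business Credit: €270,600 meets or exceeds the €145,300 cutoff, so the credit is €0.
Retirement Saver's Credit: €270,600 meets or exceeds the €264,500 cutoff, so the credit is €0.
Total: €6,080 + €900 + €0 + €0 = €6,980.

€6,980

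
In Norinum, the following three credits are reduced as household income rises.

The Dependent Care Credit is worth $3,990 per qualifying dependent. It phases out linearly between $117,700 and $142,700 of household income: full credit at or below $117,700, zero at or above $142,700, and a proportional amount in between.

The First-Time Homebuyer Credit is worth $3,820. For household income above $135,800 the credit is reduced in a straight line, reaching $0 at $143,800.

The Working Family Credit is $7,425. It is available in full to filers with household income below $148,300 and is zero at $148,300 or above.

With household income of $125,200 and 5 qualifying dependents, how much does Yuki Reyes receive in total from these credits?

$25,210

Dependent Care Credit: base = 5 × $3,990 = $19,950. $125,200 is $7,500 into a $25,000 phase-out range, leaving 17,500/25,000 of the credit: $19,950 × 17,500/25,000 = $13,965.
First-Time Homebuyer Credit: $125,200 is at or below the $135,800 threshold, so the full $3,820 applies.
Working Family Credit: $125,200 is below the $148,300 cutoff, so the full $7,425 applies.
Total: $13,965 + $3,820 + $7,425 = $25,210.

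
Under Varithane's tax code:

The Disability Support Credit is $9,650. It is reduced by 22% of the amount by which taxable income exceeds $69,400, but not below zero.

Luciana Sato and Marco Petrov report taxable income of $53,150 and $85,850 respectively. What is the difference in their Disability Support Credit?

$3,619

Luciana ($53,150): Disability Support Credit: $53,150 is at or below the $69,400 threshold, so the full $9,650 applies.
Marco ($85,850): Disability Support Credit: 22% of the $16,450 excess over $69,400 is $3,619; credit = $9,650 − $3,619 = $6,031.
Difference: |$9,650 − $6,031| = $3,619.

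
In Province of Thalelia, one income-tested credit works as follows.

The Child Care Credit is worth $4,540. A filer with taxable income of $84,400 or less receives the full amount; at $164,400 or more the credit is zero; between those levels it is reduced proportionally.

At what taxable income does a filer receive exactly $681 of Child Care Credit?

$152,400

$681 is 681/4,540 of the full $4,540, so 3,859/4,540 of the $80,000 range has been used: income = $84,400 + $80,000 × 3,859/4,540 = $152,400.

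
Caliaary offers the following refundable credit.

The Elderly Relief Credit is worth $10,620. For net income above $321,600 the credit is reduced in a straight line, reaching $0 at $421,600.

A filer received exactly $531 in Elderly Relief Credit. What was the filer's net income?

$531 is 531/10,620 of the full $10,620, so 10,089/10,620 of the $100,000 range has been used: income = $321,600 + $100,000 × 10,089/10,620 = $416,600.

$416,600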